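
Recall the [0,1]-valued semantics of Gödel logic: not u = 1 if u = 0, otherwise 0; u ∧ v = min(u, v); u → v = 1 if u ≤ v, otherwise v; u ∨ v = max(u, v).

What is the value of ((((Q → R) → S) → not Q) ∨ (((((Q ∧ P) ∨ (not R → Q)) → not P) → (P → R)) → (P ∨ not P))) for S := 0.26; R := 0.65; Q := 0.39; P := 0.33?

0.33

(Q → R): 0.39 ≤ 0.65, so result = 1
((Q → R) → S): 1 > 0.26, so result = 0.26
not Q: Gödel ¬ of 0.39 = 0 (operand ≠ 0)
(((Q → R) → S) → not Q): 0.26 > 0, so result = 0
(Q ∧ P) = min(0.39, 0.33) = 0.33
not R: Gödel ¬ of 0.65 = 0 (operand ≠ 0)
(not R → Q): 0 ≤ 0.39, so result = 1
((Q ∧ P) ∨ (not R → Q)) = max(0.33, 1) = 1
not P: Gödel ¬ of 0.33 = 0 (operand ≠ 0)
(((Q ∧ P) ∨ (not R → Q)) → not P): 1 > 0, so result = 0
(P → R): 0.33 ≤ 0.65, so result = 1
((((Q ∧ P) ∨ (not R → Q)) → not P) → (P → R)): 0 ≤ 1, so result = 1
not P: Gödel ¬ of 0.33 = 0 (operand ≠ 0)
(P ∨ not P) = max(0.33, 0) = 0.33
(((((Q ∧ P) ∨ (not R → Q)) → not P) → (P → R)) → (P ∨ not P)): 1 > 0.33, so result = 0.33
((((Q → R) → S) → not Q) ∨ (((((Q ∧ P) ∨ (not R → Q)) → not P) → (P → R)) → (P ∨ not P))) = max(0, 0.33) = 0.33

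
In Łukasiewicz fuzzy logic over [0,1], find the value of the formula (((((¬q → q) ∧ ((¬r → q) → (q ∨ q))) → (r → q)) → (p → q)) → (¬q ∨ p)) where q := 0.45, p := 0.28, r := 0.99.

¬q: Łukasiewicz ¬ gives 1 − 0.45 = 0.55
(¬q → q): min(1, 1 − 0.55 + 0.45) = 0.9
¬r: Łukasiewicz ¬ gives 1 − 0.99 = 0.01
(¬r → q): min(1, 1 − 0.01 + 0.45) = 1
(q ∨ q) = max(0.45, 0.45) = 0.45
((¬r → q) → (q ∨ q)): min(1, 1 − 1 + 0.45) = 0.45
((¬q → q) ∧ ((¬r → q) → (q ∨ q))) = min(0.9, 0.45) = 0.45
(r → q): min(1, 1 − 0.99 + 0.45) = 0.46
(((¬q → q) ∧ ((¬r → q) → (q ∨ q))) → (r → q)): min(1, 1 − 0.45 + 0.46) = 1
(p → q): min(1, 1 − 0.28 + 0.45) = 1
((((¬q → q) ∧ ((¬r → q) → (q ∨ q))) → (r → q)) → (p → q)): min(1, 1 − 1 + 1) = 1
¬q: Łukasiewicz ¬ gives 1 − 0.45 = 0.55
(¬q ∨ p) = max(0.55, 0.28) = 0.55
(((((¬q → q) ∧ ((¬r → q) → (q ∨ q))) → (r → q)) → (p → q)) → (¬q ∨ p)): min(1, 1 − 1 + 0.55) = 0.55

0.55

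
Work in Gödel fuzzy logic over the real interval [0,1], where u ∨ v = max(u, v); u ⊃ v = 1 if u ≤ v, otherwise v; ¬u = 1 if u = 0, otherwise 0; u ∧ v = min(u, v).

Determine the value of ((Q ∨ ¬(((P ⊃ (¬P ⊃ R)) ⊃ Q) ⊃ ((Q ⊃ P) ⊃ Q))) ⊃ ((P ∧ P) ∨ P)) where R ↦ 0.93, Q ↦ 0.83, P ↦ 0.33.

¬P: Gödel ¬ of 0.33 = 0 (operand ≠ 0)
(¬P ⊃ R): 0 ≤ 0.93, so result = 1
(P ⊃ (¬P ⊃ R)): 0.33 ≤ 1, so result = 1
((P ⊃ (¬P ⊃ R)) ⊃ Q): 1 > 0.83, so result = 0.83
(Q ⊃ P): 0.83 > 0.33, so result = 0.33
((Q ⊃ P) ⊃ Q): 0.33 ≤ 0.83, so result = 1
(((P ⊃ (¬P ⊃ R)) ⊃ Q) ⊃ ((Q ⊃ P) ⊃ Q)): 0.83 ≤ 1, so result = 1
¬(((P ⊃ (¬P ⊃ R)) ⊃ Q) ⊃ ((Q ⊃ P) ⊃ Q)): Gödel ¬ of 1 = 0 (operand ≠ 0)
(Q ∨ ¬(((P ⊃ (¬P ⊃ R)) ⊃ Q) ⊃ ((Q ⊃ P) ⊃ Q))) = max(0.83, 0) = 0.83
(P ∧ P) = min(0.33, 0.33) = 0.33
((P ∧ P) ∨ P) = max(0.33, 0.33) = 0.33
((Q ∨ ¬(((P ⊃ (¬P ⊃ R)) ⊃ Q) ⊃ ((Q ⊃ P) ⊃ Q))) ⊃ ((P ∧ P) ∨ P)): 0.83 > 0.33, so result = 0.33

0.33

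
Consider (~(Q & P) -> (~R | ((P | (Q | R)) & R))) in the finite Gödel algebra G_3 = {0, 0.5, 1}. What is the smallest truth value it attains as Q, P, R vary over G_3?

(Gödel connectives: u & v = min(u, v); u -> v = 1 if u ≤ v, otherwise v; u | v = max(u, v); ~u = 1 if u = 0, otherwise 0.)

0.50

The minimum is attained at Q = 0, P = 0, R = 0.5:
  (Q & P) = min(0, 0) = 0
  ~(Q & P): Gödel ¬ of 0 = 1 (operand is 0)
  ~R: Gödel ¬ of 0.5 = 0 (operand ≠ 0)
  (Q | R) = max(0, 0.5) = 0.5
  (P | (Q | R)) = max(0, 0.5) = 0.5
  ((P | (Q | R)) & R) = min(0.5, 0.5) = 0.5
  (~R | ((P | (Q | R)) & R)) = max(0, 0.5) = 0.5
  (~(Q & P) -> (~R | ((P | (Q | R)) & R))): 1 > 0.5, so result = 0.5
Checking all 27 assignments confirms none give a value below 0.50.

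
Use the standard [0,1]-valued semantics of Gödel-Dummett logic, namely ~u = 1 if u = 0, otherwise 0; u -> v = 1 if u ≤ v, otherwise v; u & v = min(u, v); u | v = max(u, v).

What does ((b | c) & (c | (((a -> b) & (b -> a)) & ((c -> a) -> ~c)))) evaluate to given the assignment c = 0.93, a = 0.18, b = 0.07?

(b | c) = max(0.07, 0.93) = 0.93
(a -> b): 0.18 > 0.07, so result = 0.07
(b -> a): 0.07 ≤ 0.18, so result = 1
((a -> b) & (b -> a)) = min(0.07, 1) = 0.07
(c -> a): 0.93 > 0.18, so result = 0.18
~c: Gödel ¬ of 0.93 = 0 (operand ≠ 0)
((c -> a) -> ~c): 0.18 > 0, so result = 0
(((a -> b) & (b -> a)) & ((c -> a) -> ~c)) = min(0.07, 0) = 0
(c | (((a -> b) & (b -> a)) & ((c -> a) -> ~c))) = max(0.93, 0) = 0.93
((b | c) & (c | (((a -> b) & (b -> a)) & ((c -> a) -> ~c)))) = min(0.93, 0.93) = 0.93

0.93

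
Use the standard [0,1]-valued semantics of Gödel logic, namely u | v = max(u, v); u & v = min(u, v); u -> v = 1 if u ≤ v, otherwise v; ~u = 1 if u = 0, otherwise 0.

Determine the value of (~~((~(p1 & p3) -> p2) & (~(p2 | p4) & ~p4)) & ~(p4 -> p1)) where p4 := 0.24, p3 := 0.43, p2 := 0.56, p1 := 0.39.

(p1 & p3) = min(0.39, 0.43) = 0.39
~(p1 & p3): Gödel ¬ of 0.39 = 0 (operand ≠ 0)
(~(p1 & p3) -> p2): 0 ≤ 0.56, so result = 1
(p2 | p4) = max(0.56, 0.24) = 0.56
~(p2 | p4): Gödel ¬ of 0.56 = 0 (operand ≠ 0)
~p4: Gödel ¬ of 0.24 = 0 (operand ≠ 0)
(~(p2 | p4) & ~p4) = min(0, 0) = 0
((~(p1 & p3) -> p2) & (~(p2 | p4) & ~p4)) = min(1, 0) = 0
~((~(p1 & p3) -> p2) & (~(p2 | p4) & ~p4)): Gödel ¬ of 0 = 1 (operand is 0)
~~((~(p1 & p3) -> p2) & (~(p2 | p4) & ~p4)): Gödel ¬ of 1 = 0 (operand ≠ 0)
(p4 -> p1): 0.24 ≤ 0.39, so result = 1
~(p4 -> p1): Gödel ¬ of 1 = 0 (operand ≠ 0)
(~~((~(p1 & p3) -> p2) & (~(p2 | p4) & ~p4)) & ~(p4 -> p1)) = min(0, 0) = 0

0.00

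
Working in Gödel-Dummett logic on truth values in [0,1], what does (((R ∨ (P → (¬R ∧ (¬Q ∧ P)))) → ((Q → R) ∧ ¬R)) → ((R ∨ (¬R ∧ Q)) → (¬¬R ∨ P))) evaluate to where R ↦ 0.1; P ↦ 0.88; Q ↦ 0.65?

1.00

¬R: Gödel ¬ of 0.1 = 0 (operand ≠ 0)
¬Q: Gödel ¬ of 0.65 = 0 (operand ≠ 0)
(¬Q ∧ P) = min(0, 0.88) = 0
(¬R ∧ (¬Q ∧ P)) = min(0, 0) = 0
(P → (¬R ∧ (¬Q ∧ P))): 0.88 > 0, so result = 0
(R ∨ (P → (¬R ∧ (¬Q ∧ P)))) = max(0.1, 0) = 0.1
(Q → R): 0.65 > 0.1, so result = 0.1
¬R: Gödel ¬ of 0.1 = 0 (operand ≠ 0)
((Q → R) ∧ ¬R) = min(0.1, 0) = 0
((R ∨ (P → (¬R ∧ (¬Q ∧ P)))) → ((Q → R) ∧ ¬R)): 0.1 > 0, so result = 0
¬R: Gödel ¬ of 0.1 = 0 (operand ≠ 0)
(¬R ∧ Q) = min(0, 0.65) = 0
(R ∨ (¬R ∧ Q)) = max(0.1, 0) = 0.1
¬R: Gödel ¬ of 0.1 = 0 (operand ≠ 0)
¬¬R: Gödel ¬ of 0 = 1 (operand is 0)
(¬¬R ∨ P) = max(1, 0.88) = 1
((R ∨ (¬R ∧ Q)) → (¬¬R ∨ P)): 0.1 ≤ 1, so result = 1
(((R ∨ (P → (¬R ∧ (¬Q ∧ P)))) → ((Q → R) ∧ ¬R)) → ((R ∨ (¬R ∧ Q)) → (¬¬R ∨ P))): 0 ≤ 1, so result = 1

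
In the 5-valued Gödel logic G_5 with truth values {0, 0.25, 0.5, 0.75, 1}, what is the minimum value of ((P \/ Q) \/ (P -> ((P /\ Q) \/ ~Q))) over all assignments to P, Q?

The minimum is attained at P = 0.5, Q = 0.25:
  (P \/ Q) = max(0.5, 0.25) = 0.5
  (P /\ Q) = min(0.5, 0.25) = 0.25
  ~Q: Gödel ¬ of 0.25 = 0 (operand ≠ 0)
  ((P /\ Q) \/ ~Q) = max(0.25, 0) = 0.25
  (P -> ((P /\ Q) \/ ~Q)): 0.5 > 0.25, so result = 0.25
  ((P \/ Q) \/ (P -> ((P /\ Q) \/ ~Q))) = max(0.5, 0.25) = 0.5
Checking all 25 assignments confirms none give a value below 0.50.

0.50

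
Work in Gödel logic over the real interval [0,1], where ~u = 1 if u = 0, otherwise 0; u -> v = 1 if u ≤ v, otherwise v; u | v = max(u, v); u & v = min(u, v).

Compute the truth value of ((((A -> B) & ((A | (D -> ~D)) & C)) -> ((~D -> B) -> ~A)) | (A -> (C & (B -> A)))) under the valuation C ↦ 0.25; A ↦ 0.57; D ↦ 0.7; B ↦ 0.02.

(A -> B): 0.57 > 0.02, so result = 0.02
~D: Gödel ¬ of 0.7 = 0 (operand ≠ 0)
(D -> ~D): 0.7 > 0, so result = 0
(A | (D -> ~D)) = max(0.57, 0) = 0.57
((A | (D -> ~D)) & C) = min(0.57, 0.25) = 0.25
((A -> B) & ((A | (D -> ~D)) & C)) = min(0.02, 0.25) = 0.02
~D: Gödel ¬ of 0.7 = 0 (operand ≠ 0)
(~D -> B): 0 ≤ 0.02, so result = 1
~A: Gödel ¬ of 0.57 = 0 (operand ≠ 0)
((~D -> B) -> ~A): 1 > 0, so result = 0
(((A -> B) & ((A | (D -> ~D)) & C)) -> ((~D -> B) -> ~A)): 0.02 > 0, so result = 0
(B -> A): 0.02 ≤ 0.57, so result = 1
(C & (B -> A)) = min(0.25, 1) = 0.25
(A -> (C & (B -> A))): 0.57 > 0.25, so result = 0.25
((((A -> B) & ((A | (D -> ~D)) & C)) -> ((~D -> B) -> ~A)) | (A -> (C & (B -> A)))) = max(0, 0.25) = 0.25

0.25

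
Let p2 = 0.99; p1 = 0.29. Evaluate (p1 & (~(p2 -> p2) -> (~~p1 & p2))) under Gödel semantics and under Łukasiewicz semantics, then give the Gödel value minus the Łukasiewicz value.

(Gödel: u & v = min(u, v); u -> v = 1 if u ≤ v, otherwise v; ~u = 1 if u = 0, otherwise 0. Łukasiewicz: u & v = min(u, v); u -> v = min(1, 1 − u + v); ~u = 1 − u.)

0.00

Gödel evaluation:
  (p2 -> p2): 0.99 ≤ 0.99, so result = 1
  ~(p2 -> p2): Gödel ¬ of 1 = 0 (operand ≠ 0)
  ~p1: Gödel ¬ of 0.29 = 0 (operand ≠ 0)
  ~~p1: Gödel ¬ of 0 = 1 (operand is 0)
  (~~p1 & p2) = min(1, 0.99) = 0.99
  (~(p2 -> p2) -> (~~p1 & p2)): 0 ≤ 0.99, so result = 1
  (p1 & (~(p2 -> p2) -> (~~p1 & p2))) = min(0.29, 1) = 0.29
  Gödel value = 0.29
Łukasiewicz evaluation:
  (p2 -> p2): min(1, 1 − 0.99 + 0.99) = 1
  ~(p2 -> p2): Łukasiewicz ¬ gives 1 − 1 = 0
  ~p1: Łukasiewicz ¬ gives 1 − 0.29 = 0.71
  ~~p1: Łukasiewicz ¬ gives 1 − 0.71 = 0.29
  (~~p1 & p2) = min(0.29, 0.99) = 0.29
  (~(p2 -> p2) -> (~~p1 & p2)): min(1, 1 − 0 + 0.29) = 1
  (p1 & (~(p2 -> p2) -> (~~p1 & p2))) = min(0.29, 1) = 0.29
  Łukasiewicz value = 0.29
Difference: 0.29 − 0.29 = 0.00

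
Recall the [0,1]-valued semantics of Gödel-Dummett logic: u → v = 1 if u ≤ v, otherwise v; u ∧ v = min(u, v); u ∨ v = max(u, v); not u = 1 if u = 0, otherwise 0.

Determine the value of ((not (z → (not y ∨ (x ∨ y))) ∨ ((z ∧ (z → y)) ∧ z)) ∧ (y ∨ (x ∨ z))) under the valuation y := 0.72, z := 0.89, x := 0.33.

not y: Gödel ¬ of 0.72 = 0 (operand ≠ 0)
(x ∨ y) = max(0.33, 0.72) = 0.72
(not y ∨ (x ∨ y)) = max(0, 0.72) = 0.72
(z → (not y ∨ (x ∨ y))): 0.89 > 0.72, so result = 0.72
not (z → (not y ∨ (x ∨ y))): Gödel ¬ of 0.72 = 0 (operand ≠ 0)
(z → y): 0.89 > 0.72, so result = 0.72
(z ∧ (z → y)) = min(0.89, 0.72) = 0.72
((z ∧ (z → y)) ∧ z) = min(0.72, 0.89) = 0.72
(not (z → (not y ∨ (x ∨ y))) ∨ ((z ∧ (z → y)) ∧ z)) = max(0, 0.72) = 0.72
(x ∨ z) = max(0.33, 0.89) = 0.89
(y ∨ (x ∨ z)) = max(0.72, 0.89) = 0.89
((not (z → (not y ∨ (x ∨ y))) ∨ ((z ∧ (z → y)) ∧ z)) ∧ (y ∨ (x ∨ z))) = min(0.72, 0.89) = 0.72

0.72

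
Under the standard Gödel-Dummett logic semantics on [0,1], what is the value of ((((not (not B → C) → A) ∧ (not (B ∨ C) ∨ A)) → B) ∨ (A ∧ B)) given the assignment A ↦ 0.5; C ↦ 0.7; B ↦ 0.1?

not B: Gödel ¬ of 0.1 = 0 (operand ≠ 0)
(not B → C): 0 ≤ 0.7, so result = 1
not (not B → C): Gödel ¬ of 1 = 0 (operand ≠ 0)
(not (not B → C) → A): 0 ≤ 0.5, so result = 1
(B ∨ C) = max(0.1, 0.7) = 0.7
not (B ∨ C): Gödel ¬ of 0.7 = 0 (operand ≠ 0)
(not (B ∨ C) ∨ A) = max(0, 0.5) = 0.5
((not (not B → C) → A) ∧ (not (B ∨ C) ∨ A)) = min(1, 0.5) = 0.5
(((not (not B → C) → A) ∧ (not (B ∨ C) ∨ A)) → B): 0.5 > 0.1, so result = 0.1
(A ∧ B) = min(0.5, 0.1) = 0.1
((((not (not B → C) → A) ∧ (not (B ∨ C) ∨ A)) → B) ∨ (A ∧ B)) = max(0.1, 0.1) = 0.1

0.10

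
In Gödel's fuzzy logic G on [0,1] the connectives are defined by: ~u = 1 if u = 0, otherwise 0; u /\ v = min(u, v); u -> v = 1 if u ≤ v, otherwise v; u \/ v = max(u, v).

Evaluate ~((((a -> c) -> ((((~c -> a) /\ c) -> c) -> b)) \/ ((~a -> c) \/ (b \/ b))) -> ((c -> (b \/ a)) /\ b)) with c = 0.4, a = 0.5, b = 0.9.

(a -> c): 0.5 > 0.4, so result = 0.4
~c: Gödel ¬ of 0.4 = 0 (operand ≠ 0)
(~c -> a): 0 ≤ 0.5, so result = 1
((~c -> a) /\ c) = min(1, 0.4) = 0.4
(((~c -> a) /\ c) -> c): 0.4 ≤ 0.4, so result = 1
((((~c -> a) /\ c) -> c) -> b): 1 > 0.9, so result = 0.9
((a -> c) -> ((((~c -> a) /\ c) -> c) -> b)): 0.4 ≤ 0.9, so result = 1
~a: Gödel ¬ of 0.5 = 0 (operand ≠ 0)
(~a -> c): 0 ≤ 0.4, so result = 1
(b \/ b) = max(0.9, 0.9) = 0.9
((~a -> c) \/ (b \/ b)) = max(1, 0.9) = 1
(((a -> c) -> ((((~c -> a) /\ c) -> c) -> b)) \/ ((~a -> c) \/ (b \/ b))) = max(1, 1) = 1
(b \/ a) = max(0.9, 0.5) = 0.9
(c -> (b \/ a)): 0.4 ≤ 0.9, so result = 1
((c -> (b \/ a)) /\ b) = min(1, 0.9) = 0.9
((((a -> c) -> ((((~c -> a) /\ c) -> c) -> b)) \/ ((~a -> c) \/ (b \/ b))) -> ((c -> (b \/ a)) /\ b)): 1 > 0.9, so result = 0.9
~((((a -> c) -> ((((~c -> a) /\ c) -> c) -> b)) \/ ((~a -> c) \/ (b \/ b))) -> ((c -> (b \/ a)) /\ b)): Gödel ¬ of 0.9 = 0 (operand ≠ 0)

0.00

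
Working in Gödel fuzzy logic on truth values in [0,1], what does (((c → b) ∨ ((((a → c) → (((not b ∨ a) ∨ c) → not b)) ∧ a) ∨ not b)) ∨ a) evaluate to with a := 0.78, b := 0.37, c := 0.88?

0.78

(c → b): 0.88 > 0.37, so result = 0.37
(a → c): 0.78 ≤ 0.88, so result = 1
not b: Gödel ¬ of 0.37 = 0 (operand ≠ 0)
(not b ∨ a) = max(0, 0.78) = 0.78
((not b ∨ a) ∨ c) = max(0.78, 0.88) = 0.88
not b: Gödel ¬ of 0.37 = 0 (operand ≠ 0)
(((not b ∨ a) ∨ c) → not b): 0.88 > 0, so result = 0
((a → c) → (((not b ∨ a) ∨ c) → not b)): 1 > 0, so result = 0
(((a → c) → (((not b ∨ a) ∨ c) → not b)) ∧ a) = min(0, 0.78) = 0
not b: Gödel ¬ of 0.37 = 0 (operand ≠ 0)
((((a → c) → (((not b ∨ a) ∨ c) → not b)) ∧ a) ∨ not b) = max(0, 0) = 0
((c → b) ∨ ((((a → c) → (((not b ∨ a) ∨ c) → not b)) ∧ a) ∨ not b)) = max(0.37, 0) = 0.37
(((c → b) ∨ ((((a → c) → (((not b ∨ a) ∨ c) → not b)) ∧ a) ∨ not b)) ∨ a) = max(0.37, 0.78) = 0.78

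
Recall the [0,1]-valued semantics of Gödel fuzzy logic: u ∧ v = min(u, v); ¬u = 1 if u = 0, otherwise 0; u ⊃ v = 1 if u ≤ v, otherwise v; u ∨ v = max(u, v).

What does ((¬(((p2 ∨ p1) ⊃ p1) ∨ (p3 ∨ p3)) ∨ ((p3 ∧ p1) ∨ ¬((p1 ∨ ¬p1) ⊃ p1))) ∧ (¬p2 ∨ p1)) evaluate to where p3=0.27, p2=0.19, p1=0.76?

(p2 ∨ p1) = max(0.19, 0.76) = 0.76
((p2 ∨ p1) ⊃ p1): 0.76 ≤ 0.76, so result = 1
(p3 ∨ p3) = max(0.27, 0.27) = 0.27
(((p2 ∨ p1) ⊃ p1) ∨ (p3 ∨ p3)) = max(1, 0.27) = 1
¬(((p2 ∨ p1) ⊃ p1) ∨ (p3 ∨ p3)): Gödel ¬ of 1 = 0 (operand ≠ 0)
(p3 ∧ p1) = min(0.27, 0.76) = 0.27
¬p1: Gödel ¬ of 0.76 = 0 (operand ≠ 0)
(p1 ∨ ¬p1) = max(0.76, 0) = 0.76
((p1 ∨ ¬p1) ⊃ p1): 0.76 ≤ 0.76, so result = 1
¬((p1 ∨ ¬p1) ⊃ p1): Gödel ¬ of 1 = 0 (operand ≠ 0)
((p3 ∧ p1) ∨ ¬((p1 ∨ ¬p1) ⊃ p1)) = max(0.27, 0) = 0.27
(¬(((p2 ∨ p1) ⊃ p1) ∨ (p3 ∨ p3)) ∨ ((p3 ∧ p1) ∨ ¬((p1 ∨ ¬p1) ⊃ p1))) = max(0, 0.27) = 0.27
¬p2: Gödel ¬ of 0.19 = 0 (operand ≠ 0)
(¬p2 ∨ p1) = max(0, 0.76) = 0.76
((¬(((p2 ∨ p1) ⊃ p1) ∨ (p3 ∨ p3)) ∨ ((p3 ∧ p1) ∨ ¬((p1 ∨ ¬p1) ⊃ p1))) ∧ (¬p2 ∨ p1)) = min(0.27, 0.76) = 0.27

0.27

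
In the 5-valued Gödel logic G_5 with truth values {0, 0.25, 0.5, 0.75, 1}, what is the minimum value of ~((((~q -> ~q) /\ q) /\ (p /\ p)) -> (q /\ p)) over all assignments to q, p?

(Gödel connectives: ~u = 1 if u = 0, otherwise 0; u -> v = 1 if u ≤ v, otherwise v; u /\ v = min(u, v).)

The minimum is attained at q = 0, p = 0:
  ~q: Gödel ¬ of 0 = 1 (operand is 0)
  ~q: Gödel ¬ of 0 = 1 (operand is 0)
  (~q -> ~q): 1 ≤ 1, so result = 1
  ((~q -> ~q) /\ q) = min(1, 0) = 0
  (p /\ p) = min(0, 0) = 0
  (((~q -> ~q) /\ q) /\ (p /\ p)) = min(0, 0) = 0
  (q /\ p) = min(0, 0) = 0
  ((((~q -> ~q) /\ q) /\ (p /\ p)) -> (q /\ p)): 0 ≤ 0, so result = 1
  ~((((~q -> ~q) /\ q) /\ (p /\ p)) -> (q /\ p)): Gödel ¬ of 1 = 0 (operand ≠ 0)
Checking all 25 assignments confirms none give a value below 0.00.

0.00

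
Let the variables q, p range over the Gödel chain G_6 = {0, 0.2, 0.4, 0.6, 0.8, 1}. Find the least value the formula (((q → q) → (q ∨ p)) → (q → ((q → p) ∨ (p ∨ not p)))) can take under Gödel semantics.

0.20

The minimum is attained at q = 0.4, p = 0.2:
  (q → q): 0.4 ≤ 0.4, so result = 1
  (q ∨ p) = max(0.4, 0.2) = 0.4
  ((q → q) → (q ∨ p)): 1 > 0.4, so result = 0.4
  (q → p): 0.4 > 0.2, so result = 0.2
  not p: Gödel ¬ of 0.2 = 0 (operand ≠ 0)
  (p ∨ not p) = max(0.2, 0) = 0.2
  ((q → p) ∨ (p ∨ not p)) = max(0.2, 0.2) = 0.2
  (q → ((q → p) ∨ (p ∨ not p))): 0.4 > 0.2, so result = 0.2
  (((q → q) → (q ∨ p)) → (q → ((q → p) ∨ (p ∨ not p)))): 0.4 > 0.2, so result = 0.2
Checking all 36 assignments confirms none give a value below 0.20.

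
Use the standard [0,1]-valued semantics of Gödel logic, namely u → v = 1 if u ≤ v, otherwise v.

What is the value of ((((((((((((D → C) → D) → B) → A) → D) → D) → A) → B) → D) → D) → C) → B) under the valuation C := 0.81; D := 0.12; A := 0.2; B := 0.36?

0.36

(D → C): 0.12 ≤ 0.81, so result = 1
((D → C) → D): 1 > 0.12, so result = 0.12
(((D → C) → D) → B): 0.12 ≤ 0.36, so result = 1
((((D → C) → D) → B) → A): 1 > 0.2, so result = 0.2
(((((D → C) → D) → B) → A) → D): 0.2 > 0.12, so result = 0.12
((((((D → C) → D) → B) → A) → D) → D): 0.12 ≤ 0.12, so result = 1
(((((((D → C) → D) → B) → A) → D) → D) → A): 1 > 0.2, so result = 0.2
((((((((D → C) → D) → B) → A) → D) → D) → A) → B): 0.2 ≤ 0.36, so result = 1
(((((((((D → C) → D) → B) → A) → D) → D) → A) → B) → D): 1 > 0.12, so result = 0.12
((((((((((D → C) → D) → B) → A) → D) → D) → A) → B) → D) → D): 0.12 ≤ 0.12, so result = 1
(((((((((((D → C) → D) → B) → A) → D) → D) → A) → B) → D) → D) → C): 1 > 0.81, so result = 0.81
((((((((((((D → C) → D) → B) → A) → D) → D) → A) → B) → D) → D) → C) → B): 0.81 > 0.36, so result = 0.36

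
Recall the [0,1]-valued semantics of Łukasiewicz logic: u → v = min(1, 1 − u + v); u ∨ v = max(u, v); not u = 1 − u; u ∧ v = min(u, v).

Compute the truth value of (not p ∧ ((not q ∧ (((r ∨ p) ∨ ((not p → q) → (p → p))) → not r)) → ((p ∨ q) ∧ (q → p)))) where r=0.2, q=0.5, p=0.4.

not p: Łukasiewicz ¬ gives 1 − 0.4 = 0.6
not q: Łukasiewicz ¬ gives 1 − 0.5 = 0.5
(r ∨ p) = max(0.2, 0.4) = 0.4
not p: Łukasiewicz ¬ gives 1 − 0.4 = 0.6
(not p → q): min(1, 1 − 0.6 + 0.5) = 0.9
(p → p): min(1, 1 − 0.4 + 0.4) = 1
((not p → q) → (p → p)): min(1, 1 − 0.9 + 1) = 1
((r ∨ p) ∨ ((not p → q) → (p → p))) = max(0.4, 1) = 1
not r: Łukasiewicz ¬ gives 1 − 0.2 = 0.8
(((r ∨ p) ∨ ((not p → q) → (p → p))) → not r): min(1, 1 − 1 + 0.8) = 0.8
(not q ∧ (((r ∨ p) ∨ ((not p → q) → (p → p))) → not r)) = min(0.5, 0.8) = 0.5
(p ∨ q) = max(0.4, 0.5) = 0.5
(q → p): min(1, 1 − 0.5 + 0.4) = 0.9
((p ∨ q) ∧ (q → p)) = min(0.5, 0.9) = 0.5
((not q ∧ (((r ∨ p) ∨ ((not p → q) → (p → p))) → not r)) → ((p ∨ q) ∧ (q → p))): min(1, 1 − 0.5 + 0.5) = 1
(not p ∧ ((not q ∧ (((r ∨ p) ∨ ((not p → q) → (p → p))) → not r)) → ((p ∨ q) ∧ (q → p)))) = min(0.6, 1) = 0.6

0.60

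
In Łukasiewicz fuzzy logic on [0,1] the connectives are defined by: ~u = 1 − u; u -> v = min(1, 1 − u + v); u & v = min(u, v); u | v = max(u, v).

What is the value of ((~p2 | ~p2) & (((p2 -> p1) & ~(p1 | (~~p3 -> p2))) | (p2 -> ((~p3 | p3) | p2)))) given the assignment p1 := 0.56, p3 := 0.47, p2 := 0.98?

0.02

~p2: Łukasiewicz ¬ gives 1 − 0.98 = 0.02
~p2: Łukasiewicz ¬ gives 1 − 0.98 = 0.02
(~p2 | ~p2) = max(0.02, 0.02) = 0.02
(p2 -> p1): min(1, 1 − 0.98 + 0.56) = 0.58
~p3: Łukasiewicz ¬ gives 1 − 0.47 = 0.53
~~p3: Łukasiewicz ¬ gives 1 − 0.53 = 0.47
(~~p3 -> p2): min(1, 1 − 0.47 + 0.98) = 1
(p1 | (~~p3 -> p2)) = max(0.56, 1) = 1
~(p1 | (~~p3 -> p2)): Łukasiewicz ¬ gives 1 − 1 = 0
((p2 -> p1) & ~(p1 | (~~p3 -> p2))) = min(0.58, 0) = 0
~p3: Łukasiewicz ¬ gives 1 − 0.47 = 0.53
(~p3 | p3) = max(0.53, 0.47) = 0.53
((~p3 | p3) | p2) = max(0.53, 0.98) = 0.98
(p2 -> ((~p3 | p3) | p2)): min(1, 1 − 0.98 + 0.98) = 1
(((p2 -> p1) & ~(p1 | (~~p3 -> p2))) | (p2 -> ((~p3 | p3) | p2))) = max(0, 1) = 1
((~p2 | ~p2) & (((p2 -> p1) & ~(p1 | (~~p3 -> p2))) | (p2 -> ((~p3 | p3) | p2)))) = min(0.02, 1) = 0.02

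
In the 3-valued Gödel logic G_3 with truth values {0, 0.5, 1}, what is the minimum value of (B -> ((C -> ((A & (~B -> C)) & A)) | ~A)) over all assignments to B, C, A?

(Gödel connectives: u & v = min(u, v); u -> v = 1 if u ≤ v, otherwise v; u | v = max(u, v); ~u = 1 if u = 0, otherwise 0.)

The minimum is attained at B = 1, C = 1, A = 0.5:
  ~B: Gödel ¬ of 1 = 0 (operand ≠ 0)
  (~B -> C): 0 ≤ 1, so result = 1
  (A & (~B -> C)) = min(0.5, 1) = 0.5
  ((A & (~B -> C)) & A) = min(0.5, 0.5) = 0.5
  (C -> ((A & (~B -> C)) & A)): 1 > 0.5, so result = 0.5
  ~A: Gödel ¬ of 0.5 = 0 (operand ≠ 0)
  ((C -> ((A & (~B -> C)) & A)) | ~A) = max(0.5, 0) = 0.5
  (B -> ((C -> ((A & (~B -> C)) & A)) | ~A)): 1 > 0.5, so result = 0.5
Checking all 27 assignments confirms none give a value below 0.50.

0.50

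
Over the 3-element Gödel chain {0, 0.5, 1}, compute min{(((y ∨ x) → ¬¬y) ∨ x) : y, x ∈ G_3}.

The minimum is attained at y = 0, x = 0.5:
  (y ∨ x) = max(0, 0.5) = 0.5
  ¬y: Gödel ¬ of 0 = 1 (operand is 0)
  ¬¬y: Gödel ¬ of 1 = 0 (operand ≠ 0)
  ((y ∨ x) → ¬¬y): 0.5 > 0, so result = 0
  (((y ∨ x) → ¬¬y) ∨ x) = max(0, 0.5) = 0.5
Checking all 9 assignments confirms none give a value below 0.50.

0.50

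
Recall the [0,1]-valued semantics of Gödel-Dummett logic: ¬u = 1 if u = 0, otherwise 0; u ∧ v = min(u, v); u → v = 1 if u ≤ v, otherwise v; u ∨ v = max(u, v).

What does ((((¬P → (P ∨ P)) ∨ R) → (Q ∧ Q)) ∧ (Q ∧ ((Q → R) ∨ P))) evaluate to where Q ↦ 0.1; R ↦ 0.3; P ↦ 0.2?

¬P: Gödel ¬ of 0.2 = 0 (operand ≠ 0)
(P ∨ P) = max(0.2, 0.2) = 0.2
(¬P → (P ∨ P)): 0 ≤ 0.2, so result = 1
((¬P → (P ∨ P)) ∨ R) = max(1, 0.3) = 1
(Q ∧ Q) = min(0.1, 0.1) = 0.1
(((¬P → (P ∨ P)) ∨ R) → (Q ∧ Q)): 1 > 0.1, so result = 0.1
(Q → R): 0.1 ≤ 0.3, so result = 1
((Q → R) ∨ P) = max(1, 0.2) = 1
(Q ∧ ((Q → R) ∨ P)) = min(0.1, 1) = 0.1
((((¬P → (P ∨ P)) ∨ R) → (Q ∧ Q)) ∧ (Q ∧ ((Q → R) ∨ P))) = min(0.1, 0.1) = 0.1

0.10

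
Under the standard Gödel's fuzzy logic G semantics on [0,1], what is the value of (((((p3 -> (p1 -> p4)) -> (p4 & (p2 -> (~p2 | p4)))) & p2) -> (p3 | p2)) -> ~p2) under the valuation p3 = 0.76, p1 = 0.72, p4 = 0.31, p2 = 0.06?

(p1 -> p4): 0.72 > 0.31, so result = 0.31
(p3 -> (p1 -> p4)): 0.76 > 0.31, so result = 0.31
~p2: Gödel ¬ of 0.06 = 0 (operand ≠ 0)
(~p2 | p4) = max(0, 0.31) = 0.31
(p2 -> (~p2 | p4)): 0.06 ≤ 0.31, so result = 1
(p4 & (p2 -> (~p2 | p4))) = min(0.31, 1) = 0.31
((p3 -> (p1 -> p4)) -> (p4 & (p2 -> (~p2 | p4)))): 0.31 ≤ 0.31, so result = 1
(((p3 -> (p1 -> p4)) -> (p4 & (p2 -> (~p2 | p4)))) & p2) = min(1, 0.06) = 0.06
(p3 | p2) = max(0.76, 0.06) = 0.76
((((p3 -> (p1 -> p4)) -> (p4 & (p2 -> (~p2 | p4)))) & p2) -> (p3 | p2)): 0.06 ≤ 0.76, so result = 1
~p2: Gödel ¬ of 0.06 = 0 (operand ≠ 0)
(((((p3 -> (p1 -> p4)) -> (p4 & (p2 -> (~p2 | p4)))) & p2) -> (p3 | p2)) -> ~p2): 1 > 0, so result = 0

0.00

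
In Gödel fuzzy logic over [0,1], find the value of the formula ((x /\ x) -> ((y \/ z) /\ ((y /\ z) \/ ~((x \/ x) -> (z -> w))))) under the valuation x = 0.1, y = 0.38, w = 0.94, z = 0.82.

(x /\ x) = min(0.1, 0.1) = 0.1
(y \/ z) = max(0.38, 0.82) = 0.82
(y /\ z) = min(0.38, 0.82) = 0.38
(x \/ x) = max(0.1, 0.1) = 0.1
(z -> w): 0.82 ≤ 0.94, so result = 1
((x \/ x) -> (z -> w)): 0.1 ≤ 1, so result = 1
~((x \/ x) -> (z -> w)): Gödel ¬ of 1 = 0 (operand ≠ 0)
((y /\ z) \/ ~((x \/ x) -> (z -> w))) = max(0.38, 0) = 0.38
((y \/ z) /\ ((y /\ z) \/ ~((x \/ x) -> (z -> w)))) = min(0.82, 0.38) = 0.38
((x /\ x) -> ((y \/ z) /\ ((y /\ z) \/ ~((x \/ x) -> (z -> w))))): 0.1 ≤ 0.38, so result = 1

1.00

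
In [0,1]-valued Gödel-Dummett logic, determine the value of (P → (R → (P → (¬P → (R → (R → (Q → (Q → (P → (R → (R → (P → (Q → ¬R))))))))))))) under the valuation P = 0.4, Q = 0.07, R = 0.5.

¬P: Gödel ¬ of 0.4 = 0 (operand ≠ 0)
¬R: Gödel ¬ of 0.5 = 0 (operand ≠ 0)
(Q → ¬R): 0.07 > 0, so result = 0
(P → (Q → ¬R)): 0.4 > 0, so result = 0
(R → (P → (Q → ¬R))): 0.5 > 0, so result = 0
(R → (R → (P → (Q → ¬R)))): 0.5 > 0, so result = 0
(P → (R → (R → (P → (Q → ¬R))))): 0.4 > 0, so result = 0
(Q → (P → (R → (R → (P → (Q → ¬R)))))): 0.07 > 0, so result = 0
(Q → (Q → (P → (R → (R → (P → (Q → ¬R))))))): 0.07 > 0, so result = 0
(R → (Q → (Q → (P → (R → (R → (P → (Q → ¬R)))))))): 0.5 > 0, so result = 0
(R → (R → (Q → (Q → (P → (R → (R → (P → (Q → ¬R))))))))): 0.5 > 0, so result = 0
(¬P → (R → (R → (Q → (Q → (P → (R → (R → (P → (Q → ¬R)))))))))): 0 ≤ 0, so result = 1
(P → (¬P → (R → (R → (Q → (Q → (P → (R → (R → (P → (Q → ¬R))))))))))): 0.4 ≤ 1, so result = 1
(R → (P → (¬P → (R → (R → (Q → (Q → (P → (R → (R → (P → (Q → ¬R)))))))))))): 0.5 ≤ 1, so result = 1
(P → (R → (P → (¬P → (R → (R → (Q → (Q → (P → (R → (R → (P → (Q → ¬R))))))))))))): 0.4 ≤ 1, so result = 1

1.00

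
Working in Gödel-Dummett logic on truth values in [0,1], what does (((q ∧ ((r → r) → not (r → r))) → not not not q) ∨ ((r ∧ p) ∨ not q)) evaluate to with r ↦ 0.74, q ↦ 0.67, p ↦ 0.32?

(r → r): 0.74 ≤ 0.74, so result = 1
(r → r): 0.74 ≤ 0.74, so result = 1
not (r → r): Gödel ¬ of 1 = 0 (operand ≠ 0)
((r → r) → not (r → r)): 1 > 0, so result = 0
(q ∧ ((r → r) → not (r → r))) = min(0.67, 0) = 0
not q: Gödel ¬ of 0.67 = 0 (operand ≠ 0)
not not q: Gödel ¬ of 0 = 1 (operand is 0)
not not not q: Gödel ¬ of 1 = 0 (operand ≠ 0)
((q ∧ ((r → r) → not (r → r))) → not not not q): 0 ≤ 0, so result = 1
(r ∧ p) = min(0.74, 0.32) = 0.32
not q: Gödel ¬ of 0.67 = 0 (operand ≠ 0)
((r ∧ p) ∨ not q) = max(0.32, 0) = 0.32
(((q ∧ ((r → r) → not (r → r))) → not not not q) ∨ ((r ∧ p) ∨ not q)) = max(1, 0.32) = 1

1.00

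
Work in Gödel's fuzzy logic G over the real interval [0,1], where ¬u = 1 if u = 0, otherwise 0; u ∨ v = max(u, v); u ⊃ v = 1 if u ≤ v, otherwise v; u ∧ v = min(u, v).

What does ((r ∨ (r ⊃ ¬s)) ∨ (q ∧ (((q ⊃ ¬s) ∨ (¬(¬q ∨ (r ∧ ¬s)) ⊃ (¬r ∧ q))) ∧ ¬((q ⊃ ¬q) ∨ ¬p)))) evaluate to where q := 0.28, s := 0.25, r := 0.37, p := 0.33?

¬s: Gödel ¬ of 0.25 = 0 (operand ≠ 0)
(r ⊃ ¬s): 0.37 > 0, so result = 0
(r ∨ (r ⊃ ¬s)) = max(0.37, 0) = 0.37
¬s: Gödel ¬ of 0.25 = 0 (operand ≠ 0)
(q ⊃ ¬s): 0.28 > 0, so result = 0
¬q: Gödel ¬ of 0.28 = 0 (operand ≠ 0)
¬s: Gödel ¬ of 0.25 = 0 (operand ≠ 0)
(r ∧ ¬s) = min(0.37, 0) = 0
(¬q ∨ (r ∧ ¬s)) = max(0, 0) = 0
¬(¬q ∨ (r ∧ ¬s)): Gödel ¬ of 0 = 1 (operand is 0)
¬r: Gödel ¬ of 0.37 = 0 (operand ≠ 0)
(¬r ∧ q) = min(0, 0.28) = 0
(¬(¬q ∨ (r ∧ ¬s)) ⊃ (¬r ∧ q)): 1 > 0, so result = 0
((q ⊃ ¬s) ∨ (¬(¬q ∨ (r ∧ ¬s)) ⊃ (¬r ∧ q))) = max(0, 0) = 0
¬q: Gödel ¬ of 0.28 = 0 (operand ≠ 0)
(q ⊃ ¬q): 0.28 > 0, so result = 0
¬p: Gödel ¬ of 0.33 = 0 (operand ≠ 0)
((q ⊃ ¬q) ∨ ¬p) = max(0, 0) = 0
¬((q ⊃ ¬q) ∨ ¬p): Gödel ¬ of 0 = 1 (operand is 0)
(((q ⊃ ¬s) ∨ (¬(¬q ∨ (r ∧ ¬s)) ⊃ (¬r ∧ q))) ∧ ¬((q ⊃ ¬q) ∨ ¬p)) = min(0, 1) = 0
(q ∧ (((q ⊃ ¬s) ∨ (¬(¬q ∨ (r ∧ ¬s)) ⊃ (¬r ∧ q))) ∧ ¬((q ⊃ ¬q) ∨ ¬p))) = min(0.28, 0) = 0
((r ∨ (r ⊃ ¬s)) ∨ (q ∧ (((q ⊃ ¬s) ∨ (¬(¬q ∨ (r ∧ ¬s)) ⊃ (¬r ∧ q))) ∧ ¬((q ⊃ ¬q) ∨ ¬p)))) = max(0.37, 0) = 0.37

0.37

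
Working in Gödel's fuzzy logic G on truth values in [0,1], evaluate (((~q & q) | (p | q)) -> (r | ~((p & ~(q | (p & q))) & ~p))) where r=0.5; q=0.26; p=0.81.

1.00

~q: Gödel ¬ of 0.26 = 0 (operand ≠ 0)
(~q & q) = min(0, 0.26) = 0
(p | q) = max(0.81, 0.26) = 0.81
((~q & q) | (p | q)) = max(0, 0.81) = 0.81
(p & q) = min(0.81, 0.26) = 0.26
(q | (p & q)) = max(0.26, 0.26) = 0.26
~(q | (p & q)): Gödel ¬ of 0.26 = 0 (operand ≠ 0)
(p & ~(q | (p & q))) = min(0.81, 0) = 0
~p: Gödel ¬ of 0.81 = 0 (operand ≠ 0)
((p & ~(q | (p & q))) & ~p) = min(0, 0) = 0
~((p & ~(q | (p & q))) & ~p): Gödel ¬ of 0 = 1 (operand is 0)
(r | ~((p & ~(q | (p & q))) & ~p)) = max(0.5, 1) = 1
(((~q & q) | (p | q)) -> (r | ~((p & ~(q | (p & q))) & ~p))): 0.81 ≤ 1, so result = 1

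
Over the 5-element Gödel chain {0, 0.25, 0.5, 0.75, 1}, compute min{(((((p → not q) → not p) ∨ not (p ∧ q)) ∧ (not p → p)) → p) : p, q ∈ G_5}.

The minimum is attained at p = 0.25, q = 0:
  not q: Gödel ¬ of 0 = 1 (operand is 0)
  (p → not q): 0.25 ≤ 1, so result = 1
  not p: Gödel ¬ of 0.25 = 0 (operand ≠ 0)
  ((p → not q) → not p): 1 > 0, so result = 0
  (p ∧ q) = min(0.25, 0) = 0
  not (p ∧ q): Gödel ¬ of 0 = 1 (operand is 0)
  (((p → not q) → not p) ∨ not (p ∧ q)) = max(0, 1) = 1
  not p: Gödel ¬ of 0.25 = 0 (operand ≠ 0)
  (not p → p): 0 ≤ 0.25, so result = 1
  ((((p → not q) → not p) ∨ not (p ∧ q)) ∧ (not p → p)) = min(1, 1) = 1
  (((((p → not q) → not p) ∨ not (p ∧ q)) ∧ (not p → p)) → p): 1 > 0.25, so result = 0.25
Checking all 25 assignments confirms none give a value below 0.25.

0.25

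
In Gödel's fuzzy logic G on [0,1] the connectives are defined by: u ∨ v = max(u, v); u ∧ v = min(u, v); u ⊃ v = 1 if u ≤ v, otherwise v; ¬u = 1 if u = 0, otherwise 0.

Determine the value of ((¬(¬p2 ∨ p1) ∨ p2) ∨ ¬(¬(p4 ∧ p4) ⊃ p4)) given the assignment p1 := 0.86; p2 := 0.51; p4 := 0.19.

¬p2: Gödel ¬ of 0.51 = 0 (operand ≠ 0)
(¬p2 ∨ p1) = max(0, 0.86) = 0.86
¬(¬p2 ∨ p1): Gödel ¬ of 0.86 = 0 (operand ≠ 0)
(¬(¬p2 ∨ p1) ∨ p2) = max(0, 0.51) = 0.51
(p4 ∧ p4) = min(0.19, 0.19) = 0.19
¬(p4 ∧ p4): Gödel ¬ of 0.19 = 0 (operand ≠ 0)
(¬(p4 ∧ p4) ⊃ p4): 0 ≤ 0.19, so result = 1
¬(¬(p4 ∧ p4) ⊃ p4): Gödel ¬ of 1 = 0 (operand ≠ 0)
((¬(¬p2 ∨ p1) ∨ p2) ∨ ¬(¬(p4 ∧ p4) ⊃ p4)) = max(0.51, 0) = 0.51

0.51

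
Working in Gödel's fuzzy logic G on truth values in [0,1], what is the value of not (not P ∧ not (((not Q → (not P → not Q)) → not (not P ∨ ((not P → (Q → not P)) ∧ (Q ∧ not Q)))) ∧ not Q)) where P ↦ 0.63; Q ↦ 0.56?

1.00

not P: Gödel ¬ of 0.63 = 0 (operand ≠ 0)
not Q: Gödel ¬ of 0.56 = 0 (operand ≠ 0)
not P: Gödel ¬ of 0.63 = 0 (operand ≠ 0)
not Q: Gödel ¬ of 0.56 = 0 (operand ≠ 0)
(not P → not Q): 0 ≤ 0, so result = 1
(not Q → (not P → not Q)): 0 ≤ 1, so result = 1
not P: Gödel ¬ of 0.63 = 0 (operand ≠ 0)
not P: Gödel ¬ of 0.63 = 0 (operand ≠ 0)
not P: Gödel ¬ of 0.63 = 0 (operand ≠ 0)
(Q → not P): 0.56 > 0, so result = 0
(not P → (Q → not P)): 0 ≤ 0, so result = 1
not Q: Gödel ¬ of 0.56 = 0 (operand ≠ 0)
(Q ∧ not Q) = min(0.56, 0) = 0
((not P → (Q → not P)) ∧ (Q ∧ not Q)) = min(1, 0) = 0
(not P ∨ ((not P → (Q → not P)) ∧ (Q ∧ not Q))) = max(0, 0) = 0
not (not P ∨ ((not P → (Q → not P)) ∧ (Q ∧ not Q))): Gödel ¬ of 0 = 1 (operand is 0)
((not Q → (not P → not Q)) → not (not P ∨ ((not P → (Q → not P)) ∧ (Q ∧ not Q)))): 1 ≤ 1, so result = 1
not Q: Gödel ¬ of 0.56 = 0 (operand ≠ 0)
(((not Q → (not P → not Q)) → not (not P ∨ ((not P → (Q → not P)) ∧ (Q ∧ not Q)))) ∧ not Q) = min(1, 0) = 0
not (((not Q → (not P → not Q)) → not (not P ∨ ((not P → (Q → not P)) ∧ (Q ∧ not Q)))) ∧ not Q): Gödel ¬ of 0 = 1 (operand is 0)
(not P ∧ not (((not Q → (not P → not Q)) → not (not P ∨ ((not P → (Q → not P)) ∧ (Q ∧ not Q)))) ∧ not Q)) = min(0, 1) = 0
not (not P ∧ not (((not Q → (not P → not Q)) → not (not P ∨ ((not P → (Q → not P)) ∧ (Q ∧ not Q)))) ∧ not Q)): Gödel ¬ of 0 = 1 (operand is 0)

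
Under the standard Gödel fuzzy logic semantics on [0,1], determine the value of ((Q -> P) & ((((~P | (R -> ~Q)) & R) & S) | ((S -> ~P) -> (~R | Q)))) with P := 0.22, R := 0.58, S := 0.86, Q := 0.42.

(Q -> P): 0.42 > 0.22, so result = 0.22
~P: Gödel ¬ of 0.22 = 0 (operand ≠ 0)
~Q: Gödel ¬ of 0.42 = 0 (operand ≠ 0)
(R -> ~Q): 0.58 > 0, so result = 0
(~P | (R -> ~Q)) = max(0, 0) = 0
((~P | (R -> ~Q)) & R) = min(0, 0.58) = 0
(((~P | (R -> ~Q)) & R) & S) = min(0, 0.86) = 0
~P: Gödel ¬ of 0.22 = 0 (operand ≠ 0)
(S -> ~P): 0.86 > 0, so result = 0
~R: Gödel ¬ of 0.58 = 0 (operand ≠ 0)
(~R | Q) = max(0, 0.42) = 0.42
((S -> ~P) -> (~R | Q)): 0 ≤ 0.42, so result = 1
((((~P | (R -> ~Q)) & R) & S) | ((S -> ~P) -> (~R | Q))) = max(0, 1) = 1
((Q -> P) & ((((~P | (R -> ~Q)) & R) & S) | ((S -> ~P) -> (~R | Q)))) = min(0.22, 1) = 0.22

0.22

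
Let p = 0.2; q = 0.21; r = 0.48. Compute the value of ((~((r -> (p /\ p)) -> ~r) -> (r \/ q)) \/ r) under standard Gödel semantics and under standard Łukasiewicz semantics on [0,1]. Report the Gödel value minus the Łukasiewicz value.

-0.52

Gödel evaluation:
  (p /\ p) = min(0.2, 0.2) = 0.2
  (r -> (p /\ p)): 0.48 > 0.2, so result = 0.2
  ~r: Gödel ¬ of 0.48 = 0 (operand ≠ 0)
  ((r -> (p /\ p)) -> ~r): 0.2 > 0, so result = 0
  ~((r -> (p /\ p)) -> ~r): Gödel ¬ of 0 = 1 (operand is 0)
  (r \/ q) = max(0.48, 0.21) = 0.48
  (~((r -> (p /\ p)) -> ~r) -> (r \/ q)): 1 > 0.48, so result = 0.48
  ((~((r -> (p /\ p)) -> ~r) -> (r \/ q)) \/ r) = max(0.48, 0.48) = 0.48
  Gödel value = 0.48
Łukasiewicz evaluation:
  (p /\ p) = min(0.2, 0.2) = 0.2
  (r -> (p /\ p)): min(1, 1 − 0.48 + 0.2) = 0.72
  ~r: Łukasiewicz ¬ gives 1 − 0.48 = 0.52
  ((r -> (p /\ p)) -> ~r): min(1, 1 − 0.72 + 0.52) = 0.8
  ~((r -> (p /\ p)) -> ~r): Łukasiewicz ¬ gives 1 − 0.8 = 0.2
  (r \/ q) = max(0.48, 0.21) = 0.48
  (~((r -> (p /\ p)) -> ~r) -> (r \/ q)): min(1, 1 − 0.2 + 0.48) = 1
  ((~((r -> (p /\ p)) -> ~r) -> (r \/ q)) \/ r) = max(1, 0.48) = 1
  Łukasiewicz value = 1
Difference: 0.48 − 1 = -0.52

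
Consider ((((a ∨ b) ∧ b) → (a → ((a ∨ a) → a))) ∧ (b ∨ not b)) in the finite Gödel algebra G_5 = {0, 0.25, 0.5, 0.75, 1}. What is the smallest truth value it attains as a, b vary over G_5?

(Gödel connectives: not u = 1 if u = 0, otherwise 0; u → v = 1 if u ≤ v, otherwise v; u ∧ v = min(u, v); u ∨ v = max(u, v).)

The minimum is attained at a = 0, b = 0.25:
  (a ∨ b) = max(0, 0.25) = 0.25
  ((a ∨ b) ∧ b) = min(0.25, 0.25) = 0.25
  (a ∨ a) = max(0, 0) = 0
  ((a ∨ a) → a): 0 ≤ 0, so result = 1
  (a → ((a ∨ a) → a)): 0 ≤ 1, so result = 1
  (((a ∨ b) ∧ b) → (a → ((a ∨ a) → a))): 0.25 ≤ 1, so result = 1
  not b: Gödel ¬ of 0.25 = 0 (operand ≠ 0)
  (b ∨ not b) = max(0.25, 0) = 0.25
  ((((a ∨ b) ∧ b) → (a → ((a ∨ a) → a))) ∧ (b ∨ not b)) = min(1, 0.25) = 0.25
Checking all 25 assignments confirms none give a value below 0.25.

0.25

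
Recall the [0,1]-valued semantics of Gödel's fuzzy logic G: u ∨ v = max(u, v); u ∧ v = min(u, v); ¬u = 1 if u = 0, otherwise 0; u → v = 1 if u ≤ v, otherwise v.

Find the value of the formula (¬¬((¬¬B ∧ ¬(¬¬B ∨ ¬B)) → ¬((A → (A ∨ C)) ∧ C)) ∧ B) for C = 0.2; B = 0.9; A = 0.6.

¬B: Gödel ¬ of 0.9 = 0 (operand ≠ 0)
¬¬B: Gödel ¬ of 0 = 1 (operand is 0)
¬B: Gödel ¬ of 0.9 = 0 (operand ≠ 0)
¬¬B: Gödel ¬ of 0 = 1 (operand is 0)
¬B: Gödel ¬ of 0.9 = 0 (operand ≠ 0)
(¬¬B ∨ ¬B) = max(1, 0) = 1
¬(¬¬B ∨ ¬B): Gödel ¬ of 1 = 0 (operand ≠ 0)
(¬¬B ∧ ¬(¬¬B ∨ ¬B)) = min(1, 0) = 0
(A ∨ C) = max(0.6, 0.2) = 0.6
(A → (A ∨ C)): 0.6 ≤ 0.6, so result = 1
((A → (A ∨ C)) ∧ C) = min(1, 0.2) = 0.2
¬((A → (A ∨ C)) ∧ C): Gödel ¬ of 0.2 = 0 (operand ≠ 0)
((¬¬B ∧ ¬(¬¬B ∨ ¬B)) → ¬((A → (A ∨ C)) ∧ C)): 0 ≤ 0, so result = 1
¬((¬¬B ∧ ¬(¬¬B ∨ ¬B)) → ¬((A → (A ∨ C)) ∧ C)): Gödel ¬ of 1 = 0 (operand ≠ 0)
¬¬((¬¬B ∧ ¬(¬¬B ∨ ¬B)) → ¬((A → (A ∨ C)) ∧ C)): Gödel ¬ of 0 = 1 (operand is 0)
(¬¬((¬¬B ∧ ¬(¬¬B ∨ ¬B)) → ¬((A → (A ∨ C)) ∧ C)) ∧ B) = min(1, 0.9) = 0.9

0.90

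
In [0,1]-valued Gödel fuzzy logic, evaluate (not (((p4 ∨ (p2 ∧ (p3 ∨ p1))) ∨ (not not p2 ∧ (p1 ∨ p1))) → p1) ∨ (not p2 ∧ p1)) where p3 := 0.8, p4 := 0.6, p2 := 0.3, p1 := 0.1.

(p3 ∨ p1) = max(0.8, 0.1) = 0.8
(p2 ∧ (p3 ∨ p1)) = min(0.3, 0.8) = 0.3
(p4 ∨ (p2 ∧ (p3 ∨ p1))) = max(0.6, 0.3) = 0.6
not p2: Gödel ¬ of 0.3 = 0 (operand ≠ 0)
not not p2: Gödel ¬ of 0 = 1 (operand is 0)
(p1 ∨ p1) = max(0.1, 0.1) = 0.1
(not not p2 ∧ (p1 ∨ p1)) = min(1, 0.1) = 0.1
((p4 ∨ (p2 ∧ (p3 ∨ p1))) ∨ (not not p2 ∧ (p1 ∨ p1))) = max(0.6, 0.1) = 0.6
(((p4 ∨ (p2 ∧ (p3 ∨ p1))) ∨ (not not p2 ∧ (p1 ∨ p1))) → p1): 0.6 > 0.1, so result = 0.1
not (((p4 ∨ (p2 ∧ (p3 ∨ p1))) ∨ (not not p2 ∧ (p1 ∨ p1))) → p1): Gödel ¬ of 0.1 = 0 (operand ≠ 0)
not p2: Gödel ¬ of 0.3 = 0 (operand ≠ 0)
(not p2 ∧ p1) = min(0, 0.1) = 0
(not (((p4 ∨ (p2 ∧ (p3 ∨ p1))) ∨ (not not p2 ∧ (p1 ∨ p1))) → p1) ∨ (not p2 ∧ p1)) = max(0, 0) = 0

0.00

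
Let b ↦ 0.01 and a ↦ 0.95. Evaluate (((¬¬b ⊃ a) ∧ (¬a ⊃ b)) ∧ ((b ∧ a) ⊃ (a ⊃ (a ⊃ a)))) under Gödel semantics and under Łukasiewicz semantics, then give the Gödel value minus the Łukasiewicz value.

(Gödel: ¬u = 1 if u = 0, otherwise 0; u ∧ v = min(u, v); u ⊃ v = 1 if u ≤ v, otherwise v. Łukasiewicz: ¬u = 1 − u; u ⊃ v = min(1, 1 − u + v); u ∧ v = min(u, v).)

Gödel evaluation:
  ¬b: Gödel ¬ of 0.01 = 0 (operand ≠ 0)
  ¬¬b: Gödel ¬ of 0 = 1 (operand is 0)
  (¬¬b ⊃ a): 1 > 0.95, so result = 0.95
  ¬a: Gödel ¬ of 0.95 = 0 (operand ≠ 0)
  (¬a ⊃ b): 0 ≤ 0.01, so result = 1
  ((¬¬b ⊃ a) ∧ (¬a ⊃ b)) = min(0.95, 1) = 0.95
  (b ∧ a) = min(0.01, 0.95) = 0.01
  (a ⊃ a): 0.95 ≤ 0.95, so result = 1
  (a ⊃ (a ⊃ a)): 0.95 ≤ 1, so result = 1
  ((b ∧ a) ⊃ (a ⊃ (a ⊃ a))): 0.01 ≤ 1, so result = 1
  (((¬¬b ⊃ a) ∧ (¬a ⊃ b)) ∧ ((b ∧ a) ⊃ (a ⊃ (a ⊃ a)))) = min(0.95, 1) = 0.95
  Gödel value = 0.95
Łukasiewicz evaluation:
  ¬b: Łukasiewicz ¬ gives 1 − 0.01 = 0.99
  ¬¬b: Łukasiewicz ¬ gives 1 − 0.99 = 0.01
  (¬¬b ⊃ a): min(1, 1 − 0.01 + 0.95) = 1
  ¬a: Łukasiewicz ¬ gives 1 − 0.95 = 0.05
  (¬a ⊃ b): min(1, 1 − 0.05 + 0.01) = 0.96
  ((¬¬b ⊃ a) ∧ (¬a ⊃ b)) = min(1, 0.96) = 0.96
  (b ∧ a) = min(0.01, 0.95) = 0.01
  (a ⊃ a): min(1, 1 − 0.95 + 0.95) = 1
  (a ⊃ (a ⊃ a)): min(1, 1 − 0.95 + 1) = 1
  ((b ∧ a) ⊃ (a ⊃ (a ⊃ a))): min(1, 1 − 0.01 + 1) = 1
  (((¬¬b ⊃ a) ∧ (¬a ⊃ b)) ∧ ((b ∧ a) ⊃ (a ⊃ (a ⊃ a)))) = min(0.96, 1) = 0.96
  Łukasiewicz value = 0.96
Difference: 0.95 − 0.96 = -0.01

-0.01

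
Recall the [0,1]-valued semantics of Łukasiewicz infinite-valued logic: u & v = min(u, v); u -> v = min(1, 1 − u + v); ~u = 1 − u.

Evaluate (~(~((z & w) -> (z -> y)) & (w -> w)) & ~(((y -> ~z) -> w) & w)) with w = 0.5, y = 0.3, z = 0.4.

0.50

(z & w) = min(0.4, 0.5) = 0.4
(z -> y): min(1, 1 − 0.4 + 0.3) = 0.9
((z & w) -> (z -> y)): min(1, 1 − 0.4 + 0.9) = 1
~((z & w) -> (z -> y)): Łukasiewicz ¬ gives 1 − 1 = 0
(w -> w): min(1, 1 − 0.5 + 0.5) = 1
(~((z & w) -> (z -> y)) & (w -> w)) = min(0, 1) = 0
~(~((z & w) -> (z -> y)) & (w -> w)): Łukasiewicz ¬ gives 1 − 0 = 1
~z: Łukasiewicz ¬ gives 1 − 0.4 = 0.6
(y -> ~z): min(1, 1 − 0.3 + 0.6) = 1
((y -> ~z) -> w): min(1, 1 − 1 + 0.5) = 0.5
(((y -> ~z) -> w) & w) = min(0.5, 0.5) = 0.5
~(((y -> ~z) -> w) & w): Łukasiewicz ¬ gives 1 − 0.5 = 0.5
(~(~((z & w) -> (z -> y)) & (w -> w)) & ~(((y -> ~z) -> w) & w)) = min(1, 0.5) = 0.5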